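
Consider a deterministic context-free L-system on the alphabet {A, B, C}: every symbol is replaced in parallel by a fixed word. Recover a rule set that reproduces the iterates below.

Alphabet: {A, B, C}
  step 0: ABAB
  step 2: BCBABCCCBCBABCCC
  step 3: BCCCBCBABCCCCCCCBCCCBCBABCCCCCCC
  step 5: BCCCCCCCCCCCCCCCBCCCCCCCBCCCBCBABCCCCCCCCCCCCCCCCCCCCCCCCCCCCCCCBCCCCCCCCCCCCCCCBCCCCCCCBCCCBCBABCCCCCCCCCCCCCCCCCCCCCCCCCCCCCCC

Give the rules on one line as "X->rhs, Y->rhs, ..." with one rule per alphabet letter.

  step 2 ⇒ step 3: BCBABCCCBCBABCCC ⇒ BC·CC·BC·BA·BC·CC·CC·CC·BC·CC·BC·BA·BC·CC·CC·CC
    A ↦ BA
    B ↦ BC
    C ↦ CC

A->BA, B->BC, C->CC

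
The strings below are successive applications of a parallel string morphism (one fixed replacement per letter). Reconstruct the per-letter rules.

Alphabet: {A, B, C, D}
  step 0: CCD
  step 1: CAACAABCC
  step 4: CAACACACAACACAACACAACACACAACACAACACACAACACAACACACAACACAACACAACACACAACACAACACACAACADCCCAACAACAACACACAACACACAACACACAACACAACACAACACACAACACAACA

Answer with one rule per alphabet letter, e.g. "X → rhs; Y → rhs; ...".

  step 0 ⇒ step 1: CCD ⇒ CAA·CAA·BCC
    C ↦ CAA
    D ↦ BCC
    A ↦ CA  (constrained at step 1)
    B ↦ DCC  (constrained at step 1)

A->CA, B->DCC, C->CAA, D->BCC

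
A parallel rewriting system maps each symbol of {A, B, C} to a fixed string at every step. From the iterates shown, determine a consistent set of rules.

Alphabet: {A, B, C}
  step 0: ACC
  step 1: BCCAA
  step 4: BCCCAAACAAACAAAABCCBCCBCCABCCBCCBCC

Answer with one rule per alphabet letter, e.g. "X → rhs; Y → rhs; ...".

A->BCC, B->CA, C->A

  step 0 ⇒ step 1: ACC ⇒ BCC·A·A
    A ↦ BCC
    C ↦ A
    B ↦ CA  (constrained at step 1)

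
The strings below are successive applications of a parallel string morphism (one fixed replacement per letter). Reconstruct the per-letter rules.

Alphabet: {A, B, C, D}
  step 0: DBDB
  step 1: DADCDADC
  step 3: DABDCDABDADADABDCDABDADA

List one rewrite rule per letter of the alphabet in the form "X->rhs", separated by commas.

  step 0 ⇒ step 1: DBDB ⇒ DA·DC·DA·DC
    B ↦ DC
    D ↦ DA
    A ↦ B  (constrained at step 1)
    C ↦ DD  (constrained at step 1)

A->B, B->DC, C->DD, D->DA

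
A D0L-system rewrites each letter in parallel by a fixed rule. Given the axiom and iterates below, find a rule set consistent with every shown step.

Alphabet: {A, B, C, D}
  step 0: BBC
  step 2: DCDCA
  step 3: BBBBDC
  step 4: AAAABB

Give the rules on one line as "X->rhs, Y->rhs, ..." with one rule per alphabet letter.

  step 3 ⇒ step 4: BBBBDC ⇒ A·A·A·A·B·B
    B ↦ A
    C ↦ B
    D ↦ B
  step 2 ⇒ step 3: DCDCA ⇒ B·B·B·B·DC
    A ↦ DC

A->DC, B->A, C->B, D->B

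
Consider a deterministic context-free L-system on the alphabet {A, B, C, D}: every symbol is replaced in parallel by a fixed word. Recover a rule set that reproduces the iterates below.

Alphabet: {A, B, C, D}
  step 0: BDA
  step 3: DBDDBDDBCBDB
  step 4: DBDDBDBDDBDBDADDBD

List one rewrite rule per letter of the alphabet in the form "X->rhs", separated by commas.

  step 3 ⇒ step 4: DBDDBDDBCBDB ⇒ DB·D·DB·DB·D·DB·DB·D·A·D·DB·D
    B ↦ D
    C ↦ A
    D ↦ DB
    A ↦ CB  (constrained at step 0)

A->CB, B->D, C->A, D->DB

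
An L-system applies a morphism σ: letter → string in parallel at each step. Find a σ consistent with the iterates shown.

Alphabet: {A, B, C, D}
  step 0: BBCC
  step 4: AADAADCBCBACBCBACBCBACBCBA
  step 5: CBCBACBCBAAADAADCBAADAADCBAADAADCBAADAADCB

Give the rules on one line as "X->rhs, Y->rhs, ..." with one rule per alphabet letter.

  step 4 ⇒ step 5: AADAADCBCBACBCBACBCBACBCBA ⇒ CB·CB·A·CB·CB·A·AA·D·AA·D·CB·AA·D·AA·D·CB·AA·D·AA·D·CB·AA·D·AA·D·CB
    A ↦ CB
    B ↦ D
    C ↦ AA
    D ↦ A

A->CB, B->D, C->AA, D->A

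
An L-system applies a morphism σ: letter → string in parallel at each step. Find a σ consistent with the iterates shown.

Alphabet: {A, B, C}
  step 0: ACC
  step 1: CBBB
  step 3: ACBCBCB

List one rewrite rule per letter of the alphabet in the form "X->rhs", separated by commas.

  step 0 ⇒ step 1: ACC ⇒ CB·B·B
    A ↦ CB
    C ↦ B
    B ↦ A  (constrained at step 1)

A->CB, B->A, C->B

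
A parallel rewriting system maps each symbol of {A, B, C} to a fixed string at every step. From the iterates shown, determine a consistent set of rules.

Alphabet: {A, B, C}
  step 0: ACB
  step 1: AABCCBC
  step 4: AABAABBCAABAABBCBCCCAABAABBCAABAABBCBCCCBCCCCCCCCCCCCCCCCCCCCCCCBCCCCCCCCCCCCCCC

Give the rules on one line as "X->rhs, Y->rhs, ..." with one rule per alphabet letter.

A->AAB, B->BC, C->CC

  step 0 ⇒ step 1: ACB ⇒ AAB·CC·BC
    A ↦ AAB
    B ↦ BC
    C ↦ CC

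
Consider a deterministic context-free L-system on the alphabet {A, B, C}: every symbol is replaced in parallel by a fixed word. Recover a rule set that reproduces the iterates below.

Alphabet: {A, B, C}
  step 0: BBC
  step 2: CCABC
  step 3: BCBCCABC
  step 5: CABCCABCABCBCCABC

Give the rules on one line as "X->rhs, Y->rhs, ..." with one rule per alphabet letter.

A->C, B->A, C->BC

  step 2 ⇒ step 3: CCABC ⇒ BC·BC·C·A·BC
    A ↦ C
    B ↦ A
    C ↦ BC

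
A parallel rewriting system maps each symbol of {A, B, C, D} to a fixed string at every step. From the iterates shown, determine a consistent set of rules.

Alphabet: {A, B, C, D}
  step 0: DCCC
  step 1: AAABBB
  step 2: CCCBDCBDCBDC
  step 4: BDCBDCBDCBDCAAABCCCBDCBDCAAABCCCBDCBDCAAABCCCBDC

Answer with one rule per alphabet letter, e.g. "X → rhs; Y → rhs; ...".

A->C, B->BDC, C->B, D->AAA

  step 1 ⇒ step 2: AAABBB ⇒ C·C·C·BDC·BDC·BDC
    A ↦ C
    B ↦ BDC
  step 0 ⇒ step 1: DCCC ⇒ AAA·B·B·B
    C ↦ B
  step 0 ⇒ step 1: DCCC ⇒ AAA·B·B·B
    D ↦ AAA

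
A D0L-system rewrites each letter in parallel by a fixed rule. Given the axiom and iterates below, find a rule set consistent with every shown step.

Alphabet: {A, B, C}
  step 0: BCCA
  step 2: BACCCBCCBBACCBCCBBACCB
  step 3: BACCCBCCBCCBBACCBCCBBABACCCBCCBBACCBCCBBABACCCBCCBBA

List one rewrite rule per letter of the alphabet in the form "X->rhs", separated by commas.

A->C, B->BA, C->CCB

  step 2 ⇒ step 3: BACCCBCCBBACCBCCBBACCB ⇒ BA·C·CCB·CCB·CCB·BA·CCB·CCB·BA·BA·C·CCB·CCB·BA·CCB·CCB·BA·BA·C·CCB·CCB·BA
    A ↦ C
    B ↦ BA
    C ↦ CCB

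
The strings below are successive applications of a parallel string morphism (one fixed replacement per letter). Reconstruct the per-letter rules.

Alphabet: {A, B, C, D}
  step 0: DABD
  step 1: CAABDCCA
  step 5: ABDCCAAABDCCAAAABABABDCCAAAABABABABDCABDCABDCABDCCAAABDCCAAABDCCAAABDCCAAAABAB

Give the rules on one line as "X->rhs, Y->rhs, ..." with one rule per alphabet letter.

  step 0 ⇒ step 1: DABD ⇒ CA·AB·DC·CA
    A ↦ AB
    B ↦ DC
    D ↦ CA
    C ↦ A  (constrained at step 1)

A->AB, B->DC, C->A, D->CA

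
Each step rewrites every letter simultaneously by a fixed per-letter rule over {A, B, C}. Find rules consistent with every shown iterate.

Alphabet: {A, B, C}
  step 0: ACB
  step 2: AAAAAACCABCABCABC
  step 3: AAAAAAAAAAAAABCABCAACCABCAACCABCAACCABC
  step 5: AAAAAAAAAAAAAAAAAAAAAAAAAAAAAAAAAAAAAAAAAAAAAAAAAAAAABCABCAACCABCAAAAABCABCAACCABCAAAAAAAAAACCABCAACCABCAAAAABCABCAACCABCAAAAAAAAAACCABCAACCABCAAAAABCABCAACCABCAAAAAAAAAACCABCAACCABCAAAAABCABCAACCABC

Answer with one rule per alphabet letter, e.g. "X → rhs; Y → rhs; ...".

  step 2 ⇒ step 3: AAAAAACCABCABCABC ⇒ AA·AA·AA·AA·AA·AA·ABC·ABC·AA·CC·ABC·AA·CC·ABC·AA·CC·ABC
    A ↦ AA
    B ↦ CC
    C ↦ ABC

A->AA, B->CC, C->ABC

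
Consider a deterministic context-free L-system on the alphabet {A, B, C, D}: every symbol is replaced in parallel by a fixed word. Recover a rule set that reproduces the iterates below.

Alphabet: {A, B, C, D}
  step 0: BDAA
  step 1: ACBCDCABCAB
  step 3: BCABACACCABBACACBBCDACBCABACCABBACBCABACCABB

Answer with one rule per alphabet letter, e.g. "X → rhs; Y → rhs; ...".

  step 0 ⇒ step 1: BDAA ⇒ AC·BCD·CAB·CAB
    A ↦ CAB
    B ↦ AC
    D ↦ BCD
    C ↦ B  (constrained at step 1)

A->CAB, B->AC, C->B, D->BCD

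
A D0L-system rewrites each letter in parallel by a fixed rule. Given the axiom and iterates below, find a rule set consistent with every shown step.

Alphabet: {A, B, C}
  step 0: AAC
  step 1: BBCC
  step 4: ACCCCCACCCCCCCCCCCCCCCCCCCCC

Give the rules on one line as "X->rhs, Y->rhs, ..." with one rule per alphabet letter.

  step 0 ⇒ step 1: AAC ⇒ B·B·CC
    A ↦ B
    C ↦ CC
    B ↦ AC  (constrained at step 1)

A->B, B->AC, C->CC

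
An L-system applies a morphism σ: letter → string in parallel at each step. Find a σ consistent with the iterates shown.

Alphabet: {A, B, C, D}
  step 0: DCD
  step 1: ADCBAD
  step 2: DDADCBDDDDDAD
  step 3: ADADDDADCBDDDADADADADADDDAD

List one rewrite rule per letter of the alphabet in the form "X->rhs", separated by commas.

A->DD, B->DDD, C->CB, D->AD

  step 2 ⇒ step 3: DDADCBDDDDDAD ⇒ AD·AD·DD·AD·CB·DDD·AD·AD·AD·AD·AD·DD·AD
    A ↦ DD
    B ↦ DDD
    C ↦ CB
    D ↦ AD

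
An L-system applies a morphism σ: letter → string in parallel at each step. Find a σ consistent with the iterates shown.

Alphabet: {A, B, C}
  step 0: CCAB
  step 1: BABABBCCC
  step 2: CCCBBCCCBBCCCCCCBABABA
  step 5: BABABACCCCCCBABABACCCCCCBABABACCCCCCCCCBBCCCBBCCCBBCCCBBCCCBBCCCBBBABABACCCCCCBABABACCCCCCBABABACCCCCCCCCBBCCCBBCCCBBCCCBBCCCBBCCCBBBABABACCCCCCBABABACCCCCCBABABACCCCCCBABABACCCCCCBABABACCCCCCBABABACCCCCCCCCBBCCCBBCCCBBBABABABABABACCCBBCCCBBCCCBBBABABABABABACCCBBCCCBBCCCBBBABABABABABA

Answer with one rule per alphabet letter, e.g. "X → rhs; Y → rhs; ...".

  step 1 ⇒ step 2: BABABBCCC ⇒ CCC·BB·CCC·BB·CCC·CCC·BA·BA·BA
    A ↦ BB
    B ↦ CCC
    C ↦ BA

A->BB, B->CCC, C->BA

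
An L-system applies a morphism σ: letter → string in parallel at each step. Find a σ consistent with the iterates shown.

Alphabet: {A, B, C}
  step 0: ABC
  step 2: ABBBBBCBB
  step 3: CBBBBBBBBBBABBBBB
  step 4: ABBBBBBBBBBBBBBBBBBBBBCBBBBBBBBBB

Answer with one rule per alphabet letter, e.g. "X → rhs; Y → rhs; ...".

  step 3 ⇒ step 4: CBBBBBBBBBBABBBBB ⇒ AB·BB·BB·BB·BB·BB·BB·BB·BB·BB·BB·C·BB·BB·BB·BB·BB
    A ↦ C
    B ↦ BB
    C ↦ AB

A->C, B->BB, C->AB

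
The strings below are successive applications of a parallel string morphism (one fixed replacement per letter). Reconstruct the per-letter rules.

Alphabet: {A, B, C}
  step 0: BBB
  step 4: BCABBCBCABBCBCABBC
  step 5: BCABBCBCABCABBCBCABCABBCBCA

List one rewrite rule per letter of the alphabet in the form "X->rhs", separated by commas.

  step 4 ⇒ step 5: BCABBCBCABBCBCABBC ⇒ BC·A·B·BC·BC·A·BC·A·B·BC·BC·A·BC·A·B·BC·BC·A
    A ↦ B
    B ↦ BC
    C ↦ A

A->B, B->BC, C->A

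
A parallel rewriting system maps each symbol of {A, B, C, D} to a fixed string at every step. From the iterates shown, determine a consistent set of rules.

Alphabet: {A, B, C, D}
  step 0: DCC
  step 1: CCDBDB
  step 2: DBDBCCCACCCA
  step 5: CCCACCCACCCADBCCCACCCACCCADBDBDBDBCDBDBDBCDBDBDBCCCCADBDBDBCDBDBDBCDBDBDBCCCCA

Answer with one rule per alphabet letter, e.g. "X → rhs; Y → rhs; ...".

A->C, B->CA, C->DB, D->CC

  step 1 ⇒ step 2: CCDBDB ⇒ DB·DB·CC·CA·CC·CA
    B ↦ CA
    C ↦ DB
    D ↦ CC
    A ↦ C  (constrained at step 2)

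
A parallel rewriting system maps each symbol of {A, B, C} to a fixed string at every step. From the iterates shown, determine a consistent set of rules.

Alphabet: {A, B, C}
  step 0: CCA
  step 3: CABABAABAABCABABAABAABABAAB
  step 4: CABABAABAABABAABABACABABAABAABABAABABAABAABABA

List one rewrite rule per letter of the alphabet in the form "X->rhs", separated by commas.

A->AB, B->A, C->CAB

  step 3 ⇒ step 4: CABABAABAABCABABAABAABABAAB ⇒ CAB·AB·A·AB·A·AB·AB·A·AB·AB·A·CAB·AB·A·AB·A·AB·AB·A·AB·AB·A·AB·A·AB·AB·A
    A ↦ AB
    B ↦ A
    C ↦ CAB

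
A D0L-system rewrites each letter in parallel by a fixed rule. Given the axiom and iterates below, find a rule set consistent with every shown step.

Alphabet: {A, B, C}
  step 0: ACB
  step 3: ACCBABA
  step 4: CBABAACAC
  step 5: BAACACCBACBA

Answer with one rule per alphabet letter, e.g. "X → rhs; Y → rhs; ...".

A->C, B->A, C->BA

  step 4 ⇒ step 5: CBABAACAC ⇒ BA·A·C·A·C·C·BA·C·BA
    A ↦ C
    B ↦ A
    C ↦ BA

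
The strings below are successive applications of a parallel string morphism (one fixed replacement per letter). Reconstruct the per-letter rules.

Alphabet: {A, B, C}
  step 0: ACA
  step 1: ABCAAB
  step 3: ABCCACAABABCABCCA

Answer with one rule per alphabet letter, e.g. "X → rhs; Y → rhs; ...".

  step 0 ⇒ step 1: ACA ⇒ AB·CA·AB
    A ↦ AB
    C ↦ CA
    B ↦ C  (constrained at step 1)

A->AB, B->C, C->CA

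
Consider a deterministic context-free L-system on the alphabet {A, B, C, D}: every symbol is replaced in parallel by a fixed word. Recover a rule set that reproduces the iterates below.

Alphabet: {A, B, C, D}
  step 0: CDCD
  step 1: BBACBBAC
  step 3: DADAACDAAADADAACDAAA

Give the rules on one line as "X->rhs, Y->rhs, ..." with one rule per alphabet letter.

A->DA, B->A, C->BB, D->AC

  step 0 ⇒ step 1: CDCD ⇒ BB·AC·BB·AC
    C ↦ BB
    D ↦ AC
    A ↦ DA  (constrained at step 1)
    B ↦ A  (constrained at step 1)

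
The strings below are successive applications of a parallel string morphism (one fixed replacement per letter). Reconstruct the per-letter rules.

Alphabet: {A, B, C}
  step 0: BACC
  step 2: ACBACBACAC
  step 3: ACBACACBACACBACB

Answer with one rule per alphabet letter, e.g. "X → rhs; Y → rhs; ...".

A->AC, B->AC, C->B

  step 2 ⇒ step 3: ACBACBACAC ⇒ AC·B·AC·AC·B·AC·AC·B·AC·B
    A ↦ AC
    B ↦ AC
    C ↦ B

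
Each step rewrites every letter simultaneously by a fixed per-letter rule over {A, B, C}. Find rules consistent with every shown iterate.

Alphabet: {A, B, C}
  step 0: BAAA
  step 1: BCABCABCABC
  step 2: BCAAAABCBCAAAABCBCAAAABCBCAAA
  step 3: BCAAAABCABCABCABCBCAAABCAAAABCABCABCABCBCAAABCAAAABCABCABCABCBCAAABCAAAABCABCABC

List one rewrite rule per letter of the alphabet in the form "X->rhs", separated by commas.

A->ABC, B->BC, C->AAA

  step 2 ⇒ step 3: BCAAAABCBCAAAABCBCAAAABCBCAAA ⇒ BC·AAA·ABC·ABC·ABC·ABC·BC·AAA·BC·AAA·ABC·ABC·ABC·ABC·BC·AAA·BC·AAA·ABC·ABC·ABC·ABC·BC·AAA·BC·AAA·ABC·ABC·ABC
    A ↦ ABC
    B ↦ BC
    C ↦ AAA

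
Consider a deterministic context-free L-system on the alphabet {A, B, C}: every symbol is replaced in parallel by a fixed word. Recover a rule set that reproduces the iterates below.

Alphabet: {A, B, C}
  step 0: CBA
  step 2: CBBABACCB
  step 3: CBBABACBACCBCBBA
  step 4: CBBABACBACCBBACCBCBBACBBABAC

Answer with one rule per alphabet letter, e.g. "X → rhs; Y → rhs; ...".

  step 3 ⇒ step 4: CBBABACBACCBCBBA ⇒ CB·BA·BA·C·BA·C·CB·BA·C·CB·CB·BA·CB·BA·BA·C
    A ↦ C
    B ↦ BA
    C ↦ CB

A->C, B->BA, C->CB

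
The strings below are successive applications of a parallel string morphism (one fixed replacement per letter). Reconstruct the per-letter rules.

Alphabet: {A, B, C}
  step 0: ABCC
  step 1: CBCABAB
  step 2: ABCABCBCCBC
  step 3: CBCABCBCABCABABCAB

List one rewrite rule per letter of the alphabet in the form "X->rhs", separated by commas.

  step 2 ⇒ step 3: ABCABCBCCBC ⇒ CB·C·AB·CB·C·AB·C·AB·AB·C·AB
    A ↦ CB
    B ↦ C
    C ↦ AB

A->CB, B->C, C->AB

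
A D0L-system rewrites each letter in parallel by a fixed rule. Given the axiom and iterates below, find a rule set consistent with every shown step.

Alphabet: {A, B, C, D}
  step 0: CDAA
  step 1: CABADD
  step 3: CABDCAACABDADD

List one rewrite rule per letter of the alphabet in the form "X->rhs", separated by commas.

  step 0 ⇒ step 1: CDAA ⇒ CAB·A·D·D
    A ↦ D
    C ↦ CAB
    D ↦ A
    B ↦ CA  (constrained at step 1)

A->D, B->CA, C->CAB, D->A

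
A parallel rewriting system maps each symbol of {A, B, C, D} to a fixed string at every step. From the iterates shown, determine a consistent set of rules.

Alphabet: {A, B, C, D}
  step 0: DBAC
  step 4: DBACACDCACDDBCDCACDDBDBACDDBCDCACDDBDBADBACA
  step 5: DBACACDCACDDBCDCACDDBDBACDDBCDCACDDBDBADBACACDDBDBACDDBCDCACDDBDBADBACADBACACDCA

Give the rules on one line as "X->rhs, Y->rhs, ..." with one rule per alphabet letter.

A->CA, B->A, C->CD, D->DB

  step 4 ⇒ step 5: DBACACDCACDDBCDCACDDBDBACDDBCDCACDDBDBADBACA ⇒ DB·A·CA·CD·CA·CD·DB·CD·CA·CD·DB·DB·A·CD·DB·CD·CA·CD·DB·DB·A·DB·A·CA·CD·DB·DB·A·CD·DB·CD·CA·CD·DB·DB·A·DB·A·CA·DB·A·CA·CD·CA
    A ↦ CA
    B ↦ A
    C ↦ CD
    D ↦ DB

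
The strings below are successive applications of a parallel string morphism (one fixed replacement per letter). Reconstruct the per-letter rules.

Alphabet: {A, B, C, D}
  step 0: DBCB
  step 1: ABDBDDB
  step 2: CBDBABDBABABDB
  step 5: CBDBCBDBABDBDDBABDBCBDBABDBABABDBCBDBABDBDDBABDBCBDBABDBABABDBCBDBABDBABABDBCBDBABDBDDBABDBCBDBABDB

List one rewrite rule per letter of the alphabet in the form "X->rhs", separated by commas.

  step 1 ⇒ step 2: ABDBDDB ⇒ CB·DB·AB·DB·AB·AB·DB
    A ↦ CB
    B ↦ DB
    D ↦ AB
  step 0 ⇒ step 1: DBCB ⇒ AB·DB·D·DB
    C ↦ D

A->CB, B->DB, C->D, D->AB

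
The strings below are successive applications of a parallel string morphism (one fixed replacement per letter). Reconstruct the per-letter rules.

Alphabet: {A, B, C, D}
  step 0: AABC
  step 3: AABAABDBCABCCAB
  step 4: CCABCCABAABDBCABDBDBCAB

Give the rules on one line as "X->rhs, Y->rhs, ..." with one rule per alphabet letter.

  step 3 ⇒ step 4: AABAABDBCABCCAB ⇒ C·C·AB·C·C·AB·A·AB·DB·C·AB·DB·DB·C·AB
    A ↦ C
    B ↦ AB
    C ↦ DB
    D ↦ A

A->C, B->AB, C->DB, D->A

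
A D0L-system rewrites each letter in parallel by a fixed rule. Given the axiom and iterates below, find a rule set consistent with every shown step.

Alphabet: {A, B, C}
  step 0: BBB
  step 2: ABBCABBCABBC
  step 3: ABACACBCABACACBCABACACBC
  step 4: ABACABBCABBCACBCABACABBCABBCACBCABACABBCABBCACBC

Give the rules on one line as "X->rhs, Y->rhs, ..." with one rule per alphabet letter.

A->AB, B->AC, C->BC

  step 3 ⇒ step 4: ABACACBCABACACBCABACACBC ⇒ AB·AC·AB·BC·AB·BC·AC·BC·AB·AC·AB·BC·AB·BC·AC·BC·AB·AC·AB·BC·AB·BC·AC·BC
    A ↦ AB
    B ↦ AC
    C ↦ BC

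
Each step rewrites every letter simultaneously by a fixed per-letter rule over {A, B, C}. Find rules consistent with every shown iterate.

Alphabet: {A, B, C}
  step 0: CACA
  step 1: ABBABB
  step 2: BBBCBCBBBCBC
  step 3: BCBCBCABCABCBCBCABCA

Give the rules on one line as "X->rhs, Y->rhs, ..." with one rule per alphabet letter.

  step 2 ⇒ step 3: BBBCBCBBBCBC ⇒ BC·BC·BC·A·BC·A·BC·BC·BC·A·BC·A
    B ↦ BC
    C ↦ A
  step 0 ⇒ step 1: CACA ⇒ A·BB·A·BB
    A ↦ BB

A->BB, B->BC, C->A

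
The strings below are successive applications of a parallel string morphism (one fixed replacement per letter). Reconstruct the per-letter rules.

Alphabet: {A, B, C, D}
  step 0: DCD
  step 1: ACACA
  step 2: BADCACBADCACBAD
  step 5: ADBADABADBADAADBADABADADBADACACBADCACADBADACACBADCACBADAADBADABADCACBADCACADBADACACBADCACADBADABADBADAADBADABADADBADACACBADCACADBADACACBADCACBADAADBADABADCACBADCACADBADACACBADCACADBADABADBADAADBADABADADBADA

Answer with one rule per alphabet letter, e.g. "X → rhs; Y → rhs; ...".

A->BAD, B->AD, C->CAC, D->A

  step 1 ⇒ step 2: ACACA ⇒ BAD·CAC·BAD·CAC·BAD
    A ↦ BAD
    C ↦ CAC
    B ↦ AD  (constrained at step 2)
  step 0 ⇒ step 1: DCD ⇒ A·CAC·A
    D ↦ A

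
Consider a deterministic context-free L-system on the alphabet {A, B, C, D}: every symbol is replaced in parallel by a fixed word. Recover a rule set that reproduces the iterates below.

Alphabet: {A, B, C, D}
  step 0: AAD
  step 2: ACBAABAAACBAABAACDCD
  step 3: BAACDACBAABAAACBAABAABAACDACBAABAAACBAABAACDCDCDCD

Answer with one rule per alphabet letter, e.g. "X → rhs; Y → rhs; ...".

  step 2 ⇒ step 3: ACBAABAAACBAABAACDCD ⇒ BAA·CD·AC·BAA·BAA·AC·BAA·BAA·BAA·CD·AC·BAA·BAA·AC·BAA·BAA·CD·CD·CD·CD
    A ↦ BAA
    B ↦ AC
    C ↦ CD
    D ↦ CD

A->BAA, B->AC, C->CD, D->CD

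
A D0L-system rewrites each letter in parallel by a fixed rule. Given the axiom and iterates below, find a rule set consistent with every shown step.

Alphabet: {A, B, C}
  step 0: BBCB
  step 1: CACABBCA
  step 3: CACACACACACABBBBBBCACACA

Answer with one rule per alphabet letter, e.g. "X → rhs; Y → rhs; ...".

  step 0 ⇒ step 1: BBCB ⇒ CA·CA·BB·CA
    B ↦ CA
    C ↦ BB
    A ↦ B  (constrained at step 1)

A->B, B->CA, C->BB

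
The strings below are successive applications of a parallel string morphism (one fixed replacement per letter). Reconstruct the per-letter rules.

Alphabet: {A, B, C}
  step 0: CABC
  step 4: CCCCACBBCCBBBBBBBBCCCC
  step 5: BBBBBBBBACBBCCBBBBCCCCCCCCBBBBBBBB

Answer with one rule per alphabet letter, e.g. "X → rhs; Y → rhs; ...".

  step 4 ⇒ step 5: CCCCACBBCCBBBBBBBBCCCC ⇒ BB·BB·BB·BB·AC·BB·C·C·BB·BB·C·C·C·C·C·C·C·C·BB·BB·BB·BB
    A ↦ AC
    B ↦ C
    C ↦ BB

A->AC, B->C, C->BB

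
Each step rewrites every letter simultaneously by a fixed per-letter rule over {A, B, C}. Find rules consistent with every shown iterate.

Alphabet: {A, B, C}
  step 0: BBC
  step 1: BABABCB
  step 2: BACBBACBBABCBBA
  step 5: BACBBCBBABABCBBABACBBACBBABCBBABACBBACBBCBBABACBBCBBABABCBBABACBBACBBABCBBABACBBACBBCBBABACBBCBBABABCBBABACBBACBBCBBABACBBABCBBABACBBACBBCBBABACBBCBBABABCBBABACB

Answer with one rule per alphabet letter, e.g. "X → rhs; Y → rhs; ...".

A->CB, B->BA, C->BCB

  step 1 ⇒ step 2: BABABCB ⇒ BA·CB·BA·CB·BA·BCB·BA
    A ↦ CB
    B ↦ BA
    C ↦ BCB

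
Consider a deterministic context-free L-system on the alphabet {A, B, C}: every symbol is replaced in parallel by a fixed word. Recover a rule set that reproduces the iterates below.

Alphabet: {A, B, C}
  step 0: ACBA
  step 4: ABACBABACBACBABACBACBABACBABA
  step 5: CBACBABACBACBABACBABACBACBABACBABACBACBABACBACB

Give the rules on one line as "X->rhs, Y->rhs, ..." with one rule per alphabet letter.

  step 4 ⇒ step 5: ABACBABACBACBABACBACBABACBABA ⇒ CB·A·CB·AB·A·CB·A·CB·AB·A·CB·AB·A·CB·A·CB·AB·A·CB·AB·A·CB·A·CB·AB·A·CB·A·CB
    A ↦ CB
    B ↦ A
    C ↦ AB

A->CB, B->A, C->AB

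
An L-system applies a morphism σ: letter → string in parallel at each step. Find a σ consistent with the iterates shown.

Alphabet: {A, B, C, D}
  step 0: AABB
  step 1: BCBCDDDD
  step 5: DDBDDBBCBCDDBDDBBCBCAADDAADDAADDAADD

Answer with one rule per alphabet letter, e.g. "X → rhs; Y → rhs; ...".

A->BC, B->DD, C->B, D->A

  step 0 ⇒ step 1: AABB ⇒ BC·BC·DD·DD
    A ↦ BC
    B ↦ DD
    C ↦ B  (constrained at step 1)
    D ↦ A  (constrained at step 1)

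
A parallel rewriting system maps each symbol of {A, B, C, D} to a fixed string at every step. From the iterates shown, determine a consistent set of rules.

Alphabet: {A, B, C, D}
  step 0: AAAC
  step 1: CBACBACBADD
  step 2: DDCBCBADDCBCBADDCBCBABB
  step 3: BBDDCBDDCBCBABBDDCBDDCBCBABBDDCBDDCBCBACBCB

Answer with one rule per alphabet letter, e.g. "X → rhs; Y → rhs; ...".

A->CBA, B->CB, C->DD, D->B

  step 2 ⇒ step 3: DDCBCBADDCBCBADDCBCBABB ⇒ B·B·DD·CB·DD·CB·CBA·B·B·DD·CB·DD·CB·CBA·B·B·DD·CB·DD·CB·CBA·CB·CB
    A ↦ CBA
    B ↦ CB
    C ↦ DD
    D ↦ B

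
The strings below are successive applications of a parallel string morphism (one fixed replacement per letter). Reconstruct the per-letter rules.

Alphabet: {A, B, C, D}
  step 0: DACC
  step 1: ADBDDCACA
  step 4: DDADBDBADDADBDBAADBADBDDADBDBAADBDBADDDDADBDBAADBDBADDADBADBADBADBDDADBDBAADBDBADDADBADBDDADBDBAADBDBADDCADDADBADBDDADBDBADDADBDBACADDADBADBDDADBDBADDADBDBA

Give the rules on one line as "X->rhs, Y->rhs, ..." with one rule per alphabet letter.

  step 0 ⇒ step 1: DACC ⇒ ADB·DD·CA·CA
    A ↦ DD
    C ↦ CA
    D ↦ ADB
    B ↦ DBA  (constrained at step 1)

A->DD, B->DBA, C->CA, D->ADB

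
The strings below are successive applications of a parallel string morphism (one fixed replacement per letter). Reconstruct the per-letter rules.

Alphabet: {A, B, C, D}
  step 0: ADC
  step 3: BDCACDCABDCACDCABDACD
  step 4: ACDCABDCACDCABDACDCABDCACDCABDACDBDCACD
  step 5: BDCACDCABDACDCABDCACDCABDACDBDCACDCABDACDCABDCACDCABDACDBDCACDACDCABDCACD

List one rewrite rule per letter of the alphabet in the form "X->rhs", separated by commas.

A->BD, B->A, C->CA, D->CD

  step 4 ⇒ step 5: ACDCABDCACDCABDACDCABDCACDCABDACDBDCACD ⇒ BD·CA·CD·CA·BD·A·CD·CA·BD·CA·CD·CA·BD·A·CD·BD·CA·CD·CA·BD·A·CD·CA·BD·CA·CD·CA·BD·A·CD·BD·CA·CD·A·CD·CA·BD·CA·CD
    A ↦ BD
    B ↦ A
    C ↦ CA
    D ↦ CD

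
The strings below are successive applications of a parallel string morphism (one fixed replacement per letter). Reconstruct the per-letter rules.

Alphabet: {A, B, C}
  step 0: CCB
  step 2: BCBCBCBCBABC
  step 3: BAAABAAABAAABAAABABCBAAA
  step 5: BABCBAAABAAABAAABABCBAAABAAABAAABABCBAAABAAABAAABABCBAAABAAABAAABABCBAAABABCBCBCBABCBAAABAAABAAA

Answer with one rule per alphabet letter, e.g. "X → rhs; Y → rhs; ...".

  step 2 ⇒ step 3: BCBCBCBCBABC ⇒ BA·AA·BA·AA·BA·AA·BA·AA·BA·BC·BA·AA
    A ↦ BC
    B ↦ BA
    C ↦ AA

A->BC, B->BA, C->AA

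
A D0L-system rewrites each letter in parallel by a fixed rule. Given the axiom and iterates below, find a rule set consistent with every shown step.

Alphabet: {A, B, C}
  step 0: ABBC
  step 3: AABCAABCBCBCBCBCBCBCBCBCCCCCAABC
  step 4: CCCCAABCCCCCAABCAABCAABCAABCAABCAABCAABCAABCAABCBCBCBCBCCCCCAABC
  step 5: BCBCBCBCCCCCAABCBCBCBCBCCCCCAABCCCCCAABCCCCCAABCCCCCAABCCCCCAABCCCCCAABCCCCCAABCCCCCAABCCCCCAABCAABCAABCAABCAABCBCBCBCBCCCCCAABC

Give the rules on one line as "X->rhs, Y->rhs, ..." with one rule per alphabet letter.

A->CC, B->AA, C->BC

  step 4 ⇒ step 5: CCCCAABCCCCCAABCAABCAABCAABCAABCAABCAABCAABCAABCBCBCBCBCCCCCAABC ⇒ BC·BC·BC·BC·CC·CC·AA·BC·BC·BC·BC·BC·CC·CC·AA·BC·CC·CC·AA·BC·CC·CC·AA·BC·CC·CC·AA·BC·CC·CC·AA·BC·CC·CC·AA·BC·CC·CC·AA·BC·CC·CC·AA·BC·CC·CC·AA·BC·AA·BC·AA·BC·AA·BC·AA·BC·BC·BC·BC·BC·CC·CC·AA·BC
    A ↦ CC
    B ↦ AA
    C ↦ BC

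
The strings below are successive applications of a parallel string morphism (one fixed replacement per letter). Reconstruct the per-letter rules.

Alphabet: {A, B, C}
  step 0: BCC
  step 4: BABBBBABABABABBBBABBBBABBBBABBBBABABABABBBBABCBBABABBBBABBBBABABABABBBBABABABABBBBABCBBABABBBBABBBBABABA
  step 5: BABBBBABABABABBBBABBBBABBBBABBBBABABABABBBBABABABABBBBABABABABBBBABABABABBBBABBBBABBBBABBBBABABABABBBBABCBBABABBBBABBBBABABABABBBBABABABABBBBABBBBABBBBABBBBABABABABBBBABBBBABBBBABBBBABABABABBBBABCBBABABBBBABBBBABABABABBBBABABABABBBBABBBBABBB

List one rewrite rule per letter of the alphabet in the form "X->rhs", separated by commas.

A->BBB, B->BA, C->BCB

  step 4 ⇒ step 5: BABBBBABABABABBBBABBBBABBBBABBBBABABABABBBBABCBBABABBBBABBBBABABABABBBBABABABABBBBABCBBABABBBBABBBBABABA ⇒ BA·BBB·BA·BA·BA·BA·BBB·BA·BBB·BA·BBB·BA·BBB·BA·BA·BA·BA·BBB·BA·BA·BA·BA·BBB·BA·BA·BA·BA·BBB·BA·BA·BA·BA·BBB·BA·BBB·BA·BBB·BA·BBB·BA·BA·BA·BA·BBB·BA·BCB·BA·BA·BBB·BA·BBB·BA·BA·BA·BA·BBB·BA·BA·BA·BA·BBB·BA·BBB·BA·BBB·BA·BBB·BA·BA·BA·BA·BBB·BA·BBB·BA·BBB·BA·BBB·BA·BA·BA·BA·BBB·BA·BCB·BA·BA·BBB·BA·BBB·BA·BA·BA·BA·BBB·BA·BA·BA·BA·BBB·BA·BBB·BA·BBB
    A ↦ BBB
    B ↦ BA
    C ↦ BCB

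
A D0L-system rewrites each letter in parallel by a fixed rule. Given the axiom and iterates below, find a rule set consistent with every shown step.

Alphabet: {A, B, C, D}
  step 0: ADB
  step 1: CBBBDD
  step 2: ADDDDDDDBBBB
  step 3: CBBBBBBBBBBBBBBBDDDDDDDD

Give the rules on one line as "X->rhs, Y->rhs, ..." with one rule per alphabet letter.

  step 2 ⇒ step 3: ADDDDDDDBBBB ⇒ CB·BB·BB·BB·BB·BB·BB·BB·DD·DD·DD·DD
    A ↦ CB
    B ↦ DD
    D ↦ BB
  step 1 ⇒ step 2: CBBBDD ⇒ AD·DD·DD·DD·BB·BB
    C ↦ AD

A->CB, B->DD, C->AD, D->BB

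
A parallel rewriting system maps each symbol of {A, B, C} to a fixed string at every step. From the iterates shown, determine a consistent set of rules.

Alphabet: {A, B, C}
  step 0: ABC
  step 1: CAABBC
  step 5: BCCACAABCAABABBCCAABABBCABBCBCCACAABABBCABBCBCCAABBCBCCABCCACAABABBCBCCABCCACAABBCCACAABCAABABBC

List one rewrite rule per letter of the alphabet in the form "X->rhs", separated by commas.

  step 0 ⇒ step 1: ABC ⇒ CA·AB·BC
    A ↦ CA
    B ↦ AB
    C ↦ BC

A->CA, B->AB, C->BC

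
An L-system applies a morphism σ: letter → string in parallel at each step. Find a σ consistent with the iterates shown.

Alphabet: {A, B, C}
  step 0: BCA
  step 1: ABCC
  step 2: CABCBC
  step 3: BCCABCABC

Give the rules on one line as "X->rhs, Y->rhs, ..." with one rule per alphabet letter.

  step 2 ⇒ step 3: CABCBC ⇒ BC·C·A·BC·A·BC
    A ↦ C
    B ↦ A
    C ↦ BC

A->C, B->A, C->BC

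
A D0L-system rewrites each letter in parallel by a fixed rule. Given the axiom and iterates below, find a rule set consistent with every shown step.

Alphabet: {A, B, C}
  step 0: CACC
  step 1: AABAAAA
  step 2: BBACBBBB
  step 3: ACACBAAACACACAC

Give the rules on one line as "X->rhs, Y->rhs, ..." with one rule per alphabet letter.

A->B, B->AC, C->AA

  step 2 ⇒ step 3: BBACBBBB ⇒ AC·AC·B·AA·AC·AC·AC·AC
    A ↦ B
    B ↦ AC
    C ↦ AA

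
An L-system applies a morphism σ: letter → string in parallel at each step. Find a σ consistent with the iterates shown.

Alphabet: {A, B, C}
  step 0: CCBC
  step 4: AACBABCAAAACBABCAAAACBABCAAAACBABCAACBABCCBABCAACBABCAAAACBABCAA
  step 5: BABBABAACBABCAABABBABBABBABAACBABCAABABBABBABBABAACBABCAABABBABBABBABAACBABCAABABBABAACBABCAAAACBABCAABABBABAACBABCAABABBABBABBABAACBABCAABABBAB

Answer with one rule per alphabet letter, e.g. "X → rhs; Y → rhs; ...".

A->BAB, B->C, C->AA

  step 4 ⇒ step 5: AACBABCAAAACBABCAAAACBABCAAAACBABCAACBABCCBABCAACBABCAAAACBABCAA ⇒ BAB·BAB·AA·C·BAB·C·AA·BAB·BAB·BAB·BAB·AA·C·BAB·C·AA·BAB·BAB·BAB·BAB·AA·C·BAB·C·AA·BAB·BAB·BAB·BAB·AA·C·BAB·C·AA·BAB·BAB·AA·C·BAB·C·AA·AA·C·BAB·C·AA·BAB·BAB·AA·C·BAB·C·AA·BAB·BAB·BAB·BAB·AA·C·BAB·C·AA·BAB·BAB
    A ↦ BAB
    B ↦ C
    C ↦ AA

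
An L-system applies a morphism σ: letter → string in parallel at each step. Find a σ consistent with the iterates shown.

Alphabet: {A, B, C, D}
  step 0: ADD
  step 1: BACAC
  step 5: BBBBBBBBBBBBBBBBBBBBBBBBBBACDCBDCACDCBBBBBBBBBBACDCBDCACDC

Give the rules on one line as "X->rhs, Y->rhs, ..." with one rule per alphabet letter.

A->B, B->BB, C->DC, D->AC

  step 0 ⇒ step 1: ADD ⇒ B·AC·AC
    A ↦ B
    D ↦ AC
    B ↦ BB  (constrained at step 1)
    C ↦ DC  (constrained at step 1)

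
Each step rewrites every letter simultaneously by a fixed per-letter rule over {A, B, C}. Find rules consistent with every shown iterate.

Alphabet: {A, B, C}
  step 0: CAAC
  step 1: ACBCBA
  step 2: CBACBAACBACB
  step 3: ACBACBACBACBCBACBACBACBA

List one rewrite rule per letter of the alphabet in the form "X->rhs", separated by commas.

A->CB, B->CBA, C->A

  step 2 ⇒ step 3: CBACBAACBACB ⇒ A·CBA·CB·A·CBA·CB·CB·A·CBA·CB·A·CBA
    A ↦ CB
    B ↦ CBA
    C ↦ A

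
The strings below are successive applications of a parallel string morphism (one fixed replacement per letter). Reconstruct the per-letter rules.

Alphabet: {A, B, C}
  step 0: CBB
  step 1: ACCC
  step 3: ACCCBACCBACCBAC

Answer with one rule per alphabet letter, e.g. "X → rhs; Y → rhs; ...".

  step 0 ⇒ step 1: CBB ⇒ AC·C·C
    B ↦ C
    C ↦ AC
    A ↦ CB  (constrained at step 1)

A->CB, B->C, C->AC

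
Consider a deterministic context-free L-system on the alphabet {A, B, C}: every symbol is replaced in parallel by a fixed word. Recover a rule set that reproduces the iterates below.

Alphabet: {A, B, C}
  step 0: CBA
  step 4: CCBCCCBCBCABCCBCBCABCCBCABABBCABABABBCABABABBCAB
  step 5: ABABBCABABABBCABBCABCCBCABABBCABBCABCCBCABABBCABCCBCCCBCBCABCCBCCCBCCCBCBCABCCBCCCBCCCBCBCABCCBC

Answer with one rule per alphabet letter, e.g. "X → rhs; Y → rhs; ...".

  step 4 ⇒ step 5: CCBCCCBCBCABCCBCBCABCCBCABABBCABABABBCABABABBCAB ⇒ AB·AB·BC·AB·AB·AB·BC·AB·BC·AB·CC·BC·AB·AB·BC·AB·BC·AB·CC·BC·AB·AB·BC·AB·CC·BC·CC·BC·BC·AB·CC·BC·CC·BC·CC·BC·BC·AB·CC·BC·CC·BC·CC·BC·BC·AB·CC·BC
    A ↦ CC
    B ↦ BC
    C ↦ AB

A->CC, B->BC, C->AB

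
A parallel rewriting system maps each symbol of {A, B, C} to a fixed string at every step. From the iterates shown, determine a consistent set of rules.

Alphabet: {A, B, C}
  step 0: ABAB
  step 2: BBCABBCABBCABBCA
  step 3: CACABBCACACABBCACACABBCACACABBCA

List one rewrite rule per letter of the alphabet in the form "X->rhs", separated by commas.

A->CA, B->CA, C->BB

  step 2 ⇒ step 3: BBCABBCABBCABBCA ⇒ CA·CA·BB·CA·CA·CA·BB·CA·CA·CA·BB·CA·CA·CA·BB·CA
    A ↦ CA
    B ↦ CA
    C ↦ BB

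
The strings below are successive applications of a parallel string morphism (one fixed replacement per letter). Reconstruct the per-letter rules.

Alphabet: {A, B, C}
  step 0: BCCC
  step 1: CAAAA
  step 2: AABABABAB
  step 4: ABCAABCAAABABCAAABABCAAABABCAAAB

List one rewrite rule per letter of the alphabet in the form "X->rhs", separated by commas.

  step 1 ⇒ step 2: CAAAA ⇒ A·AB·AB·AB·AB
    A ↦ AB
    C ↦ A
  step 0 ⇒ step 1: BCCC ⇒ CA·A·A·A
    B ↦ CA

A->AB, B->CA, C->A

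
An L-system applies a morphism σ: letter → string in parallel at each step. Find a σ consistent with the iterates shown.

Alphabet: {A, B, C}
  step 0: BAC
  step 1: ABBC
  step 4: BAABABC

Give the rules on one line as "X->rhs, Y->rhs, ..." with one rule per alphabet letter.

  step 0 ⇒ step 1: BAC ⇒ A·B·BC
    A ↦ B
    B ↦ A
    C ↦ BC

A->B, B->A, C->BC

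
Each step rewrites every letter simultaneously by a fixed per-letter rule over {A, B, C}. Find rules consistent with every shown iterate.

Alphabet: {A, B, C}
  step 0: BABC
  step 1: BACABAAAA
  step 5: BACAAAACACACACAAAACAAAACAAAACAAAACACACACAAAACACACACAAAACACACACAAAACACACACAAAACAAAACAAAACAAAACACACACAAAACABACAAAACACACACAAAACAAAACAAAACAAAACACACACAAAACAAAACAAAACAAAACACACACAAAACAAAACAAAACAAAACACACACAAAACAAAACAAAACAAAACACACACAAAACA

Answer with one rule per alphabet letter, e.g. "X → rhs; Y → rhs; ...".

  step 0 ⇒ step 1: BABC ⇒ BA·CA·BA·AAA
    A ↦ CA
    B ↦ BA
    C ↦ AAA

A->CA, B->BA, C->AAA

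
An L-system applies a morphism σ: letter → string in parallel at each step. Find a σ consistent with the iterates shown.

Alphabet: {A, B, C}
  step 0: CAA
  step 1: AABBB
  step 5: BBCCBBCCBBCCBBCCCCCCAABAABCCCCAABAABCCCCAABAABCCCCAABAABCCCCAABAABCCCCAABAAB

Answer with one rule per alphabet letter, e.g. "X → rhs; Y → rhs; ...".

A->B, B->CC, C->AAB

  step 0 ⇒ step 1: CAA ⇒ AAB·B·B
    A ↦ B
    C ↦ AAB
    B ↦ CC  (constrained at step 1)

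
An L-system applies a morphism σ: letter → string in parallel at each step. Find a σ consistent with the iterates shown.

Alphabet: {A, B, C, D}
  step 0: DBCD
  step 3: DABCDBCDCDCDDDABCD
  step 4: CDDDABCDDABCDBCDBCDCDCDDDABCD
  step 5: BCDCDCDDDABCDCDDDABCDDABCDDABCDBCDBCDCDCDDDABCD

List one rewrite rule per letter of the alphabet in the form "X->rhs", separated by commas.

A->D, B->DA, C->B, D->CD

  step 4 ⇒ step 5: CDDDABCDDABCDBCDBCDCDCDDDABCD ⇒ B·CD·CD·CD·D·DA·B·CD·CD·D·DA·B·CD·DA·B·CD·DA·B·CD·B·CD·B·CD·CD·CD·D·DA·B·CD
    A ↦ D
    B ↦ DA
    C ↦ B
    D ↦ CD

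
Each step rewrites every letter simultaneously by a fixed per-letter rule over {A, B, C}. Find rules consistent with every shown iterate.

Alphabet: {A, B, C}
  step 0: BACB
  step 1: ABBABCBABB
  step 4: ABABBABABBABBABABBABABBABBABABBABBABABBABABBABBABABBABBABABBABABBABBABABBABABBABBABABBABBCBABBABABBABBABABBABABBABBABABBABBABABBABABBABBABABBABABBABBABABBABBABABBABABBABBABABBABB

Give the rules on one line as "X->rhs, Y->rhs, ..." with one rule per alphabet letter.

  step 0 ⇒ step 1: BACB ⇒ ABB·AB·CB·ABB
    A ↦ AB
    B ↦ ABB
    C ↦ CB

A->AB, B->ABB, C->CB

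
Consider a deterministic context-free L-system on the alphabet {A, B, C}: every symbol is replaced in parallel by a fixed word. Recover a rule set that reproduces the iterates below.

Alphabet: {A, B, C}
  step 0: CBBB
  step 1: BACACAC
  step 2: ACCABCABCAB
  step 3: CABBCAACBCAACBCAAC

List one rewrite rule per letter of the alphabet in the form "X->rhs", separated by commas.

  step 2 ⇒ step 3: ACCABCABCAB ⇒ CA·B·B·CA·AC·B·CA·AC·B·CA·AC
    A ↦ CA
    B ↦ AC
    C ↦ B

A->CA, B->AC, C->B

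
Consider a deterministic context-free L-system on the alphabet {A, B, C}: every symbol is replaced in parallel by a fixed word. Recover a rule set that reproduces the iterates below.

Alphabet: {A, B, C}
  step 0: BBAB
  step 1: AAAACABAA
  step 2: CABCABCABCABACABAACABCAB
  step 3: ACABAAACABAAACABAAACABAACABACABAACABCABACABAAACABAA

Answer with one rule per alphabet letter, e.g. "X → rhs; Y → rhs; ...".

  step 2 ⇒ step 3: CABCABCABCABACABAACABCAB ⇒ A·CAB·AA·A·CAB·AA·A·CAB·AA·A·CAB·AA·CAB·A·CAB·AA·CAB·CAB·A·CAB·AA·A·CAB·AA
    A ↦ CAB
    B ↦ AA
    C ↦ A

A->CAB, B->AA, C->A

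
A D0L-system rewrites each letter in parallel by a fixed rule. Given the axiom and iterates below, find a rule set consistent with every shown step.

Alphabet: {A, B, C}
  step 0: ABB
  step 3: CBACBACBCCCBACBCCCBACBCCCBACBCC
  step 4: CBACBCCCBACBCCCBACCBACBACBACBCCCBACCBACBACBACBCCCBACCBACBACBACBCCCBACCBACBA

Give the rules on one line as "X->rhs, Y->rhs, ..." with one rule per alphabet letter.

  step 3 ⇒ step 4: CBACBACBCCCBACBCCCBACBCCCBACBCC ⇒ CBA·C·BCC·CBA·C·BCC·CBA·C·CBA·CBA·CBA·C·BCC·CBA·C·CBA·CBA·CBA·C·BCC·CBA·C·CBA·CBA·CBA·C·BCC·CBA·C·CBA·CBA
    A ↦ BCC
    B ↦ C
    C ↦ CBA

A->BCC, B->C, C->CBA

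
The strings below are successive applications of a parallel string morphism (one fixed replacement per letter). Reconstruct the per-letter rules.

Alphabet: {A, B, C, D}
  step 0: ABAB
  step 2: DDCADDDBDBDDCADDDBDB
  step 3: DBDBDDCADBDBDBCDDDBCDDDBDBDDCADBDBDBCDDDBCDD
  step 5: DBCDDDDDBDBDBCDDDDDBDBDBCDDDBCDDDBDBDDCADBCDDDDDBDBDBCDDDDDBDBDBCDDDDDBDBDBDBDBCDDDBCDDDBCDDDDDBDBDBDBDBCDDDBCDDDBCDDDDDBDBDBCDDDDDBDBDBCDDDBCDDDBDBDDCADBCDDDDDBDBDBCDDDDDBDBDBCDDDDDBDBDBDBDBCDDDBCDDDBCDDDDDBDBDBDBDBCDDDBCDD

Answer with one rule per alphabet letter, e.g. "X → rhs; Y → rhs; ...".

  step 2 ⇒ step 3: DDCADDDBDBDDCADDDBDB ⇒ DB·DB·DD·CA·DB·DB·DB·CDD·DB·CDD·DB·DB·DD·CA·DB·DB·DB·CDD·DB·CDD
    A ↦ CA
    B ↦ CDD
    C ↦ DD
    D ↦ DB

A->CA, B->CDD, C->DD, D->DB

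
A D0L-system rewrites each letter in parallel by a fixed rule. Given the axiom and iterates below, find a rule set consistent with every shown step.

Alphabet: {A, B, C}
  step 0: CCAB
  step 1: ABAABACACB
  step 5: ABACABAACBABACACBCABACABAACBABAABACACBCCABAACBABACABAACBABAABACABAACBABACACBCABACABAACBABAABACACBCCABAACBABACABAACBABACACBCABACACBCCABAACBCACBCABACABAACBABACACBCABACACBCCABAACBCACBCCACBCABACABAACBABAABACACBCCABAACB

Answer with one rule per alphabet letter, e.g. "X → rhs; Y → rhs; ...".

A->C, B->ACB, C->ABA

  step 0 ⇒ step 1: CCAB ⇒ ABA·ABA·C·ACB
    A ↦ C
    B ↦ ACB
    C ↦ ABA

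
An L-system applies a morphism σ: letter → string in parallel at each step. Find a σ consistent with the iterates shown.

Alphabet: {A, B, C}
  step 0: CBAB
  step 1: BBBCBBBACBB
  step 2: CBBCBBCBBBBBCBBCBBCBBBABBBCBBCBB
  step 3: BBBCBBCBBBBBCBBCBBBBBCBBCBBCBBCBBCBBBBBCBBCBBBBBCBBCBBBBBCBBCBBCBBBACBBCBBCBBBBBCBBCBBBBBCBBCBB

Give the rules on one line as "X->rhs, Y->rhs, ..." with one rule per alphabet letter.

  step 2 ⇒ step 3: CBBCBBCBBBBBCBBCBBCBBBABBBCBBCBB ⇒ BBB·CBB·CBB·BBB·CBB·CBB·BBB·CBB·CBB·CBB·CBB·CBB·BBB·CBB·CBB·BBB·CBB·CBB·BBB·CBB·CBB·CBB·BA·CBB·CBB·CBB·BBB·CBB·CBB·BBB·CBB·CBB
    A ↦ BA
    B ↦ CBB
    C ↦ BBB

A->BA, B->CBB, C->BBB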